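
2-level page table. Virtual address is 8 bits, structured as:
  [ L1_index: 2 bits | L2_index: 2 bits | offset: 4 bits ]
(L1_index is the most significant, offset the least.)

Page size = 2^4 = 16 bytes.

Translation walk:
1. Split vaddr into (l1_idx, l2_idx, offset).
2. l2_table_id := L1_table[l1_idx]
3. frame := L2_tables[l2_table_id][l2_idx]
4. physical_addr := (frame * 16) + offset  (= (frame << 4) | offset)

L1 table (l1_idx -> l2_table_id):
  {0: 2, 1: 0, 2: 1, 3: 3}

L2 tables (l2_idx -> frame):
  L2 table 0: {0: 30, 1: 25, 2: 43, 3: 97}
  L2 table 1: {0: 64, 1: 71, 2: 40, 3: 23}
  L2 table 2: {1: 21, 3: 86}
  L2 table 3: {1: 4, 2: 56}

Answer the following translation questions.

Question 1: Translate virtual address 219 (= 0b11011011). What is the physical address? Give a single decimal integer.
vaddr = 219 = 0b11011011
Split: l1_idx=3, l2_idx=1, offset=11
L1[3] = 3
L2[3][1] = 4
paddr = 4 * 16 + 11 = 75

Answer: 75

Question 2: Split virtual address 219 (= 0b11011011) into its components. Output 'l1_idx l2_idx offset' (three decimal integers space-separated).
vaddr = 219 = 0b11011011
  top 2 bits -> l1_idx = 3
  next 2 bits -> l2_idx = 1
  bottom 4 bits -> offset = 11

Answer: 3 1 11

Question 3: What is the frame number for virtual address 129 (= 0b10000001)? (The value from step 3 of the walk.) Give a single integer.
Answer: 64

Derivation:
vaddr = 129: l1_idx=2, l2_idx=0
L1[2] = 1; L2[1][0] = 64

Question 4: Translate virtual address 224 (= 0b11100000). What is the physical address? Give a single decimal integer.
Answer: 896

Derivation:
vaddr = 224 = 0b11100000
Split: l1_idx=3, l2_idx=2, offset=0
L1[3] = 3
L2[3][2] = 56
paddr = 56 * 16 + 0 = 896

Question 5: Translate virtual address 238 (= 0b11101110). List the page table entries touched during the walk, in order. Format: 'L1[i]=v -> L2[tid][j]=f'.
Answer: L1[3]=3 -> L2[3][2]=56

Derivation:
vaddr = 238 = 0b11101110
Split: l1_idx=3, l2_idx=2, offset=14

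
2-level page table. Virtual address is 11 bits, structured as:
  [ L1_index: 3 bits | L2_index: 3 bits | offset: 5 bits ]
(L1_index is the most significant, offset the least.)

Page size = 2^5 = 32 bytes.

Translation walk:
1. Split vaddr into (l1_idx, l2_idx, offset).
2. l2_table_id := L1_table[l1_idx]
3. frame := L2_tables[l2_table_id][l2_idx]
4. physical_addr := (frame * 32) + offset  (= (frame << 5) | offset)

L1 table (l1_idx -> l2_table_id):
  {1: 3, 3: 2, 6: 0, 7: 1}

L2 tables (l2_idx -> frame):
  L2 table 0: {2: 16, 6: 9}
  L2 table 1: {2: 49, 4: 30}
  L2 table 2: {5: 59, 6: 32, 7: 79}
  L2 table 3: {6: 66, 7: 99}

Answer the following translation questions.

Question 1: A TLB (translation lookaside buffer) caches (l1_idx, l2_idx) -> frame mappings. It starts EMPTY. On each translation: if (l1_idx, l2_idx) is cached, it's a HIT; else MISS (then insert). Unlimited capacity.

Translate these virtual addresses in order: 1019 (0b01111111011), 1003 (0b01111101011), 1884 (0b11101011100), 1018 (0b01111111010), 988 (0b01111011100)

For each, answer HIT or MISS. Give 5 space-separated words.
Answer: MISS HIT MISS HIT MISS

Derivation:
vaddr=1019: (3,7) not in TLB -> MISS, insert
vaddr=1003: (3,7) in TLB -> HIT
vaddr=1884: (7,2) not in TLB -> MISS, insert
vaddr=1018: (3,7) in TLB -> HIT
vaddr=988: (3,6) not in TLB -> MISS, insert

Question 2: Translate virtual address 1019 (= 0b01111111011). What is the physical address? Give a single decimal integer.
vaddr = 1019 = 0b01111111011
Split: l1_idx=3, l2_idx=7, offset=27
L1[3] = 2
L2[2][7] = 79
paddr = 79 * 32 + 27 = 2555

Answer: 2555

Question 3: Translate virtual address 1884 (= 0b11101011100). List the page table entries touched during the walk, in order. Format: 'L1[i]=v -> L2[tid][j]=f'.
Answer: L1[7]=1 -> L2[1][2]=49

Derivation:
vaddr = 1884 = 0b11101011100
Split: l1_idx=7, l2_idx=2, offset=28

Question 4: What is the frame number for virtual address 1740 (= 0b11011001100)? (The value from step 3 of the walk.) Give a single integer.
Answer: 9

Derivation:
vaddr = 1740: l1_idx=6, l2_idx=6
L1[6] = 0; L2[0][6] = 9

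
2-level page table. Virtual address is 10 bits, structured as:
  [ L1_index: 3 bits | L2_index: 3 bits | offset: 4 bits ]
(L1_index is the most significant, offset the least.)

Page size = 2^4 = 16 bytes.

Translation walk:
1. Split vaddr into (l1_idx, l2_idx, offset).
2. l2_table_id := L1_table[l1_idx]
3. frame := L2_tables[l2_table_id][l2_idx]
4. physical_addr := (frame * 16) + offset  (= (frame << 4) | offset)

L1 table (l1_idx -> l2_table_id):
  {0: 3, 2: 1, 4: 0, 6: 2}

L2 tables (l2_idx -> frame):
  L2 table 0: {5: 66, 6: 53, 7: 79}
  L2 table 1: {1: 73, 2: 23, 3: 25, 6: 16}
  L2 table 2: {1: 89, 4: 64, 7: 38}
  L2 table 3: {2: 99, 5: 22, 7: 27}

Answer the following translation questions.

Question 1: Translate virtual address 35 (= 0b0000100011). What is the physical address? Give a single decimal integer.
vaddr = 35 = 0b0000100011
Split: l1_idx=0, l2_idx=2, offset=3
L1[0] = 3
L2[3][2] = 99
paddr = 99 * 16 + 3 = 1587

Answer: 1587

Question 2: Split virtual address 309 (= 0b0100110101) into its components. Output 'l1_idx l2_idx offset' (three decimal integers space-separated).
vaddr = 309 = 0b0100110101
  top 3 bits -> l1_idx = 2
  next 3 bits -> l2_idx = 3
  bottom 4 bits -> offset = 5

Answer: 2 3 5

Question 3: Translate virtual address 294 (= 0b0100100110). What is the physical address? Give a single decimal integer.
Answer: 374

Derivation:
vaddr = 294 = 0b0100100110
Split: l1_idx=2, l2_idx=2, offset=6
L1[2] = 1
L2[1][2] = 23
paddr = 23 * 16 + 6 = 374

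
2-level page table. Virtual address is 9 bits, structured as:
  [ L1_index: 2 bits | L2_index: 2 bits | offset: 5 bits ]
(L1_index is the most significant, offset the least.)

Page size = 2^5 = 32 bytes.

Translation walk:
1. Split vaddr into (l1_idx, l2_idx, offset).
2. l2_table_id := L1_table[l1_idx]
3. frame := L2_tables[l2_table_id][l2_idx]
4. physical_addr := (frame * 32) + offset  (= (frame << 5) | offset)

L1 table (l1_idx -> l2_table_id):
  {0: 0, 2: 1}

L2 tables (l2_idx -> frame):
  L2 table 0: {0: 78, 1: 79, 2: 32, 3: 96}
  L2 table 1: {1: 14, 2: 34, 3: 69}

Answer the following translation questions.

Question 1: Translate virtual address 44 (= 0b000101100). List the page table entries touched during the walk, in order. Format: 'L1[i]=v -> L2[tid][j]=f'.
Answer: L1[0]=0 -> L2[0][1]=79

Derivation:
vaddr = 44 = 0b000101100
Split: l1_idx=0, l2_idx=1, offset=12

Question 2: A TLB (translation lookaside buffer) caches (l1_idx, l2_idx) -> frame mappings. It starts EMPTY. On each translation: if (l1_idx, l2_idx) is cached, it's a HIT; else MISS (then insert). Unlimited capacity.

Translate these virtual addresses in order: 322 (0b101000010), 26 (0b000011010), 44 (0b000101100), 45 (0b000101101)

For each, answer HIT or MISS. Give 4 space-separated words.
vaddr=322: (2,2) not in TLB -> MISS, insert
vaddr=26: (0,0) not in TLB -> MISS, insert
vaddr=44: (0,1) not in TLB -> MISS, insert
vaddr=45: (0,1) in TLB -> HIT

Answer: MISS MISS MISS HIT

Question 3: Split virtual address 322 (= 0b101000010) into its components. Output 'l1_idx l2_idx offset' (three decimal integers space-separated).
vaddr = 322 = 0b101000010
  top 2 bits -> l1_idx = 2
  next 2 bits -> l2_idx = 2
  bottom 5 bits -> offset = 2

Answer: 2 2 2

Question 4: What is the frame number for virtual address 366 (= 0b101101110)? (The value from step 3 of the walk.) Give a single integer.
vaddr = 366: l1_idx=2, l2_idx=3
L1[2] = 1; L2[1][3] = 69

Answer: 69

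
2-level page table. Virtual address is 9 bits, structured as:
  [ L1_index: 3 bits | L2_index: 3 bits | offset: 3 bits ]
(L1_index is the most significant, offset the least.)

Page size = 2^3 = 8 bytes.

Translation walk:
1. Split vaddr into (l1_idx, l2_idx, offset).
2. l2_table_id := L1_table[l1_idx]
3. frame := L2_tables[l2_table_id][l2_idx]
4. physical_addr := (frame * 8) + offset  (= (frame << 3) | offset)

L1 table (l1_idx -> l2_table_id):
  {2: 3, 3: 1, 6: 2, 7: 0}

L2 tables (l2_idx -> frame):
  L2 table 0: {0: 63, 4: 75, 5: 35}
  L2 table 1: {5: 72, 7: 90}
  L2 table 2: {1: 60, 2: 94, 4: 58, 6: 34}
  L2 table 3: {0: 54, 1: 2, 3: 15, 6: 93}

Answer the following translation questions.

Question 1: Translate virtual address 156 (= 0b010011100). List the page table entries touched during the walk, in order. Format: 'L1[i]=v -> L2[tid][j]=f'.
Answer: L1[2]=3 -> L2[3][3]=15

Derivation:
vaddr = 156 = 0b010011100
Split: l1_idx=2, l2_idx=3, offset=4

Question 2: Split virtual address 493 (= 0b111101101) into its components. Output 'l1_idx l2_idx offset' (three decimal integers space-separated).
vaddr = 493 = 0b111101101
  top 3 bits -> l1_idx = 7
  next 3 bits -> l2_idx = 5
  bottom 3 bits -> offset = 5

Answer: 7 5 5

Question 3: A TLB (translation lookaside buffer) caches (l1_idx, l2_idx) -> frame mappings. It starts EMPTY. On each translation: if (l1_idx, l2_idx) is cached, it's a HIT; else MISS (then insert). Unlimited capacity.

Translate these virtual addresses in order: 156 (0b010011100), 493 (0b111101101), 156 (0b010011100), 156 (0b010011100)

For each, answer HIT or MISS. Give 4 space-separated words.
Answer: MISS MISS HIT HIT

Derivation:
vaddr=156: (2,3) not in TLB -> MISS, insert
vaddr=493: (7,5) not in TLB -> MISS, insert
vaddr=156: (2,3) in TLB -> HIT
vaddr=156: (2,3) in TLB -> HIT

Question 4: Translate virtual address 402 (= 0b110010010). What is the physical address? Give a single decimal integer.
Answer: 754

Derivation:
vaddr = 402 = 0b110010010
Split: l1_idx=6, l2_idx=2, offset=2
L1[6] = 2
L2[2][2] = 94
paddr = 94 * 8 + 2 = 754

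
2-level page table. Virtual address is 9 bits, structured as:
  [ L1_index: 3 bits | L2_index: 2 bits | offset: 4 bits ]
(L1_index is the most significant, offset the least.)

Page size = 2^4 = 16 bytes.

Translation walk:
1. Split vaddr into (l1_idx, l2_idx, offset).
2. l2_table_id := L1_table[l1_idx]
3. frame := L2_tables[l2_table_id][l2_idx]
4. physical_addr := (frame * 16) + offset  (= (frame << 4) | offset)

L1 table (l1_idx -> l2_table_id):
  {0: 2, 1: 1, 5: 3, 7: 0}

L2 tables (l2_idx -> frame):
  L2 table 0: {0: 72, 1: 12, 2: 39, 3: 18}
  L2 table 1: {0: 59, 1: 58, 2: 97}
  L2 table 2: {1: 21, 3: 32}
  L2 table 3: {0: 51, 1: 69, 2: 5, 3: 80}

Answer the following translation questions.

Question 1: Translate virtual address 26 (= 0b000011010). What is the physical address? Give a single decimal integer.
Answer: 346

Derivation:
vaddr = 26 = 0b000011010
Split: l1_idx=0, l2_idx=1, offset=10
L1[0] = 2
L2[2][1] = 21
paddr = 21 * 16 + 10 = 346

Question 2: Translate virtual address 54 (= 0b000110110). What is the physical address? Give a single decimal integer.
vaddr = 54 = 0b000110110
Split: l1_idx=0, l2_idx=3, offset=6
L1[0] = 2
L2[2][3] = 32
paddr = 32 * 16 + 6 = 518

Answer: 518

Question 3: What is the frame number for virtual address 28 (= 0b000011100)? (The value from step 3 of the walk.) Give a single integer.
vaddr = 28: l1_idx=0, l2_idx=1
L1[0] = 2; L2[2][1] = 21

Answer: 21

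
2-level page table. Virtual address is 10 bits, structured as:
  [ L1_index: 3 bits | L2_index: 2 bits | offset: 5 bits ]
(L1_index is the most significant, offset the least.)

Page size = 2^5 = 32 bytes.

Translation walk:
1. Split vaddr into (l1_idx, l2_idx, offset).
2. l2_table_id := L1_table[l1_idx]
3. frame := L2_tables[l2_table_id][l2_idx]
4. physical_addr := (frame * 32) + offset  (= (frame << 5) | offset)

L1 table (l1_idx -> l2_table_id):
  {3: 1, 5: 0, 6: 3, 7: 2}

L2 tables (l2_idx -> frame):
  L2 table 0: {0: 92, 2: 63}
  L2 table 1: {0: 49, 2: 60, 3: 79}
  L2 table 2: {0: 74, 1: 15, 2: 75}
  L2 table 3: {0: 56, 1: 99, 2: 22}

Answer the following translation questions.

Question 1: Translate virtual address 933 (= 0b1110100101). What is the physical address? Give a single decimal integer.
vaddr = 933 = 0b1110100101
Split: l1_idx=7, l2_idx=1, offset=5
L1[7] = 2
L2[2][1] = 15
paddr = 15 * 32 + 5 = 485

Answer: 485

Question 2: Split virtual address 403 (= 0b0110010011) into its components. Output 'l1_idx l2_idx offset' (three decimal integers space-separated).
vaddr = 403 = 0b0110010011
  top 3 bits -> l1_idx = 3
  next 2 bits -> l2_idx = 0
  bottom 5 bits -> offset = 19

Answer: 3 0 19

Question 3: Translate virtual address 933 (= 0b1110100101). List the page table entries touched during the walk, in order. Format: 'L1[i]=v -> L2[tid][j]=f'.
Answer: L1[7]=2 -> L2[2][1]=15

Derivation:
vaddr = 933 = 0b1110100101
Split: l1_idx=7, l2_idx=1, offset=5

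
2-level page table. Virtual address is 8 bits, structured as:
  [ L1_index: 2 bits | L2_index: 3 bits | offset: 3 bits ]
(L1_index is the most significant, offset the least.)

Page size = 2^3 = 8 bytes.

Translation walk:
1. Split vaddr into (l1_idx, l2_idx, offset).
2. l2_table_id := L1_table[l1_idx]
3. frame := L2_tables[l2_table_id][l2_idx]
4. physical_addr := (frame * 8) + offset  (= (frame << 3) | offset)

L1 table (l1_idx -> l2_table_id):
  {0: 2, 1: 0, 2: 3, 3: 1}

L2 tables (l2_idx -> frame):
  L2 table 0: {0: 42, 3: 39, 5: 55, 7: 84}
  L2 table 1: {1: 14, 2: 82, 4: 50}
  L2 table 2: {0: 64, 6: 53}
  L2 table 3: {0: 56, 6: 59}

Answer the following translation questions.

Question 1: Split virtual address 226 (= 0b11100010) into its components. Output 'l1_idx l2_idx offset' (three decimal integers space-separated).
vaddr = 226 = 0b11100010
  top 2 bits -> l1_idx = 3
  next 3 bits -> l2_idx = 4
  bottom 3 bits -> offset = 2

Answer: 3 4 2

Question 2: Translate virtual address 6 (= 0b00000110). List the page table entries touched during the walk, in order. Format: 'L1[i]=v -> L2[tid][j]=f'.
Answer: L1[0]=2 -> L2[2][0]=64

Derivation:
vaddr = 6 = 0b00000110
Split: l1_idx=0, l2_idx=0, offset=6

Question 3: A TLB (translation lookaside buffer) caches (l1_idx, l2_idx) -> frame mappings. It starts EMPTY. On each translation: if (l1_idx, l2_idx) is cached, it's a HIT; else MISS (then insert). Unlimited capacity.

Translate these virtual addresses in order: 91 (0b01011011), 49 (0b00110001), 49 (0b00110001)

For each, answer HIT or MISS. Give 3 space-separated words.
Answer: MISS MISS HIT

Derivation:
vaddr=91: (1,3) not in TLB -> MISS, insert
vaddr=49: (0,6) not in TLB -> MISS, insert
vaddr=49: (0,6) in TLB -> HIT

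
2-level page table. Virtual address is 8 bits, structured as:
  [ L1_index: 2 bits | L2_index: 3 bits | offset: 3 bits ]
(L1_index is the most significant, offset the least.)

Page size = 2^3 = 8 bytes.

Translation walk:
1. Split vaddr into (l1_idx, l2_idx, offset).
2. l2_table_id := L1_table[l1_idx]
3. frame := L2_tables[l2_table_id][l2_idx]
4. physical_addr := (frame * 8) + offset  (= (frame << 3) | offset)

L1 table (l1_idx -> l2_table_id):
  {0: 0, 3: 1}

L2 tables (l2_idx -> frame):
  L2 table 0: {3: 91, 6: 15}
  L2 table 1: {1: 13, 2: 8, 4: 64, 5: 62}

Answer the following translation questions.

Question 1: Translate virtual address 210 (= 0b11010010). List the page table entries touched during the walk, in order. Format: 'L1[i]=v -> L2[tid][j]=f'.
Answer: L1[3]=1 -> L2[1][2]=8

Derivation:
vaddr = 210 = 0b11010010
Split: l1_idx=3, l2_idx=2, offset=2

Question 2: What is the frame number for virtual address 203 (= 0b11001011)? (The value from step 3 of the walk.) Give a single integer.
Answer: 13

Derivation:
vaddr = 203: l1_idx=3, l2_idx=1
L1[3] = 1; L2[1][1] = 13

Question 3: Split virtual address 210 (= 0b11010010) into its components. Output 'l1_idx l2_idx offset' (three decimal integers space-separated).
vaddr = 210 = 0b11010010
  top 2 bits -> l1_idx = 3
  next 3 bits -> l2_idx = 2
  bottom 3 bits -> offset = 2

Answer: 3 2 2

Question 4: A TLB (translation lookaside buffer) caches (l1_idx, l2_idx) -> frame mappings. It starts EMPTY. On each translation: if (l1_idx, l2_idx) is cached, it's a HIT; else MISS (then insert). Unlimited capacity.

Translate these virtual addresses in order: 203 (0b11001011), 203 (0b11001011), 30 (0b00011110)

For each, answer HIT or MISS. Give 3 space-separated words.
vaddr=203: (3,1) not in TLB -> MISS, insert
vaddr=203: (3,1) in TLB -> HIT
vaddr=30: (0,3) not in TLB -> MISS, insert

Answer: MISS HIT MISS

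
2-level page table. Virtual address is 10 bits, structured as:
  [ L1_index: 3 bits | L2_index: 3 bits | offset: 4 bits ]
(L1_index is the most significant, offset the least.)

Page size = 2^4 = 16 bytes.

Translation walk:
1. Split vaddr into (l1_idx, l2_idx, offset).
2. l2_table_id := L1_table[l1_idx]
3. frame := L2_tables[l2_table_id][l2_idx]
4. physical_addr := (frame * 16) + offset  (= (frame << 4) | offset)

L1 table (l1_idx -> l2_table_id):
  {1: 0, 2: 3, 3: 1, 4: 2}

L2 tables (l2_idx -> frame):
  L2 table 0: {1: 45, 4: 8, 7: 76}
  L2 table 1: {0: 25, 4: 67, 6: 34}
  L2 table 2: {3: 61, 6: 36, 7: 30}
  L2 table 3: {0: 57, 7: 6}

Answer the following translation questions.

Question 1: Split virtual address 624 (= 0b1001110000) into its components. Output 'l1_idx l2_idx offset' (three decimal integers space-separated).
Answer: 4 7 0

Derivation:
vaddr = 624 = 0b1001110000
  top 3 bits -> l1_idx = 4
  next 3 bits -> l2_idx = 7
  bottom 4 bits -> offset = 0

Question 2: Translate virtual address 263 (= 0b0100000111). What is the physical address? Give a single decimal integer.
Answer: 919

Derivation:
vaddr = 263 = 0b0100000111
Split: l1_idx=2, l2_idx=0, offset=7
L1[2] = 3
L2[3][0] = 57
paddr = 57 * 16 + 7 = 919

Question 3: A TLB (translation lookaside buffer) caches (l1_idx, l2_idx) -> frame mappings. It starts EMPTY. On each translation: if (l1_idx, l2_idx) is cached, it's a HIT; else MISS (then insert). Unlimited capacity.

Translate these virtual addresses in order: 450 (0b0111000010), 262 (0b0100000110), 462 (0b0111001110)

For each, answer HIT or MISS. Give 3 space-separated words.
Answer: MISS MISS HIT

Derivation:
vaddr=450: (3,4) not in TLB -> MISS, insert
vaddr=262: (2,0) not in TLB -> MISS, insert
vaddr=462: (3,4) in TLB -> HIT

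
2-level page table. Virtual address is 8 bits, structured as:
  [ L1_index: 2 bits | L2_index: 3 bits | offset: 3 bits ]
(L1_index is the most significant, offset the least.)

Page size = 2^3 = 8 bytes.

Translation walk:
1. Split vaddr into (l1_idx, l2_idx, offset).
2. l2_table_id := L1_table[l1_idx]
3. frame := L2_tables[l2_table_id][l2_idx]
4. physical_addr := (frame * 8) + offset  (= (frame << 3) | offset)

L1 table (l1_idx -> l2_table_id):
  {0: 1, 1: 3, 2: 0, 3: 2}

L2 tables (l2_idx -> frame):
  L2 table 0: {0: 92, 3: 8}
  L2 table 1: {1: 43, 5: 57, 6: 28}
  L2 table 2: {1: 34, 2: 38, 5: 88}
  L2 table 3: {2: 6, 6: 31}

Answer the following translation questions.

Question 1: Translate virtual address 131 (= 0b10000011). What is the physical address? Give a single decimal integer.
Answer: 739

Derivation:
vaddr = 131 = 0b10000011
Split: l1_idx=2, l2_idx=0, offset=3
L1[2] = 0
L2[0][0] = 92
paddr = 92 * 8 + 3 = 739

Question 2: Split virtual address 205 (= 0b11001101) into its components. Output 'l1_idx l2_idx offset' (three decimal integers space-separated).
Answer: 3 1 5

Derivation:
vaddr = 205 = 0b11001101
  top 2 bits -> l1_idx = 3
  next 3 bits -> l2_idx = 1
  bottom 3 bits -> offset = 5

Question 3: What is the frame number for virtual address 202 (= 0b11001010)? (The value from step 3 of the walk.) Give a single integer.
Answer: 34

Derivation:
vaddr = 202: l1_idx=3, l2_idx=1
L1[3] = 2; L2[2][1] = 34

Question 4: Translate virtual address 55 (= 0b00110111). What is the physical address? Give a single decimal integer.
vaddr = 55 = 0b00110111
Split: l1_idx=0, l2_idx=6, offset=7
L1[0] = 1
L2[1][6] = 28
paddr = 28 * 8 + 7 = 231

Answer: 231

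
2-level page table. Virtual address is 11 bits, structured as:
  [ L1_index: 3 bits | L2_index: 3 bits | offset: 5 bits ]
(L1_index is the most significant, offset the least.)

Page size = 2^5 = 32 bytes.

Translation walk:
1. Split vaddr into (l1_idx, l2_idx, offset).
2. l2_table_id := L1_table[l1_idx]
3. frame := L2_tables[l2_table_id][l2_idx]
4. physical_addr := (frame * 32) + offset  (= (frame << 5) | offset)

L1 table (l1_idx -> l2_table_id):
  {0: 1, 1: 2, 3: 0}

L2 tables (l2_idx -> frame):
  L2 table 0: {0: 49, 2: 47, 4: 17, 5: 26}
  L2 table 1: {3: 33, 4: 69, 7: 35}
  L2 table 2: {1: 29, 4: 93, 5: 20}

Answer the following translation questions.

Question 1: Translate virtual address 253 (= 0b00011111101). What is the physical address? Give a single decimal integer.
Answer: 1149

Derivation:
vaddr = 253 = 0b00011111101
Split: l1_idx=0, l2_idx=7, offset=29
L1[0] = 1
L2[1][7] = 35
paddr = 35 * 32 + 29 = 1149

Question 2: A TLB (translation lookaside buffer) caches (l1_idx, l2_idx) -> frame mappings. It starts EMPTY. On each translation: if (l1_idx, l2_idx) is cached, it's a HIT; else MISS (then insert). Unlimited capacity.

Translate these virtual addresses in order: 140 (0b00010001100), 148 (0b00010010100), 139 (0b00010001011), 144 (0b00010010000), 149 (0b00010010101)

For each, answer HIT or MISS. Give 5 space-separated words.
vaddr=140: (0,4) not in TLB -> MISS, insert
vaddr=148: (0,4) in TLB -> HIT
vaddr=139: (0,4) in TLB -> HIT
vaddr=144: (0,4) in TLB -> HIT
vaddr=149: (0,4) in TLB -> HIT

Answer: MISS HIT HIT HIT HIT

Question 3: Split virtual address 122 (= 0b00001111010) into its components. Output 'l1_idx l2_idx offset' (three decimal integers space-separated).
Answer: 0 3 26

Derivation:
vaddr = 122 = 0b00001111010
  top 3 bits -> l1_idx = 0
  next 3 bits -> l2_idx = 3
  bottom 5 bits -> offset = 26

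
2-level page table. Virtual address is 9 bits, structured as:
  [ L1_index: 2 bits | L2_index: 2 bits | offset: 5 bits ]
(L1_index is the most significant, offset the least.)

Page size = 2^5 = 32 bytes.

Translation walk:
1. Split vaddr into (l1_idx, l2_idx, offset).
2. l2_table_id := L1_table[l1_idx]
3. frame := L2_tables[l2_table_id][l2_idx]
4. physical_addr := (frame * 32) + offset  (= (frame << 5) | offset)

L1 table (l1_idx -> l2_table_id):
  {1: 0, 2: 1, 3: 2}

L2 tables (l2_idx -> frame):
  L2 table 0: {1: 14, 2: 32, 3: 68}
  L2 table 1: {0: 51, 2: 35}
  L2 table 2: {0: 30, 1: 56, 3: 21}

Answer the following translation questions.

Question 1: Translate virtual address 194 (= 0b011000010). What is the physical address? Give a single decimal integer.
vaddr = 194 = 0b011000010
Split: l1_idx=1, l2_idx=2, offset=2
L1[1] = 0
L2[0][2] = 32
paddr = 32 * 32 + 2 = 1026

Answer: 1026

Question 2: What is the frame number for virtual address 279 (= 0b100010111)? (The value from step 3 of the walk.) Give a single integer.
Answer: 51

Derivation:
vaddr = 279: l1_idx=2, l2_idx=0
L1[2] = 1; L2[1][0] = 51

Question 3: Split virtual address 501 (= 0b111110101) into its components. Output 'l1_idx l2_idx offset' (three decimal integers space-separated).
vaddr = 501 = 0b111110101
  top 2 bits -> l1_idx = 3
  next 2 bits -> l2_idx = 3
  bottom 5 bits -> offset = 21

Answer: 3 3 21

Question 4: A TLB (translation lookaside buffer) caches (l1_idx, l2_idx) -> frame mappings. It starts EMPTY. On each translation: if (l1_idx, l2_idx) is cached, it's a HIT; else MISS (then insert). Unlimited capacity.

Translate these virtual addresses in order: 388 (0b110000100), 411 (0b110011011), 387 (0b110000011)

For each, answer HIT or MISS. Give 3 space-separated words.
Answer: MISS HIT HIT

Derivation:
vaddr=388: (3,0) not in TLB -> MISS, insert
vaddr=411: (3,0) in TLB -> HIT
vaddr=387: (3,0) in TLB -> HIT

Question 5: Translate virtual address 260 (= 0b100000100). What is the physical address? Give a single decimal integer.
vaddr = 260 = 0b100000100
Split: l1_idx=2, l2_idx=0, offset=4
L1[2] = 1
L2[1][0] = 51
paddr = 51 * 32 + 4 = 1636

Answer: 1636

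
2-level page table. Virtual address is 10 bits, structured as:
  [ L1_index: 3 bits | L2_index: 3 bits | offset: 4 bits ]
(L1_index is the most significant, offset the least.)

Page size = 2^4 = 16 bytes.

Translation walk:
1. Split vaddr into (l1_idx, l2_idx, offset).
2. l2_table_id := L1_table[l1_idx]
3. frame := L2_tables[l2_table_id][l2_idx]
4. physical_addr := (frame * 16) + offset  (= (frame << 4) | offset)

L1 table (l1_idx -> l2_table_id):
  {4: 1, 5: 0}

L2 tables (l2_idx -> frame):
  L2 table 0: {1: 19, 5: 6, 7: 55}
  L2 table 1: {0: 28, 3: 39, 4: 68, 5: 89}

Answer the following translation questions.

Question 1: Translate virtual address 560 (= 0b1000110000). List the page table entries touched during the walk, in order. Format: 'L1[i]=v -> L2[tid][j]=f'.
Answer: L1[4]=1 -> L2[1][3]=39

Derivation:
vaddr = 560 = 0b1000110000
Split: l1_idx=4, l2_idx=3, offset=0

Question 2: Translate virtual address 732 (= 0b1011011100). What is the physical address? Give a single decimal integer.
vaddr = 732 = 0b1011011100
Split: l1_idx=5, l2_idx=5, offset=12
L1[5] = 0
L2[0][5] = 6
paddr = 6 * 16 + 12 = 108

Answer: 108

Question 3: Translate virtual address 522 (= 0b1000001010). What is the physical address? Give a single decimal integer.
vaddr = 522 = 0b1000001010
Split: l1_idx=4, l2_idx=0, offset=10
L1[4] = 1
L2[1][0] = 28
paddr = 28 * 16 + 10 = 458

Answer: 458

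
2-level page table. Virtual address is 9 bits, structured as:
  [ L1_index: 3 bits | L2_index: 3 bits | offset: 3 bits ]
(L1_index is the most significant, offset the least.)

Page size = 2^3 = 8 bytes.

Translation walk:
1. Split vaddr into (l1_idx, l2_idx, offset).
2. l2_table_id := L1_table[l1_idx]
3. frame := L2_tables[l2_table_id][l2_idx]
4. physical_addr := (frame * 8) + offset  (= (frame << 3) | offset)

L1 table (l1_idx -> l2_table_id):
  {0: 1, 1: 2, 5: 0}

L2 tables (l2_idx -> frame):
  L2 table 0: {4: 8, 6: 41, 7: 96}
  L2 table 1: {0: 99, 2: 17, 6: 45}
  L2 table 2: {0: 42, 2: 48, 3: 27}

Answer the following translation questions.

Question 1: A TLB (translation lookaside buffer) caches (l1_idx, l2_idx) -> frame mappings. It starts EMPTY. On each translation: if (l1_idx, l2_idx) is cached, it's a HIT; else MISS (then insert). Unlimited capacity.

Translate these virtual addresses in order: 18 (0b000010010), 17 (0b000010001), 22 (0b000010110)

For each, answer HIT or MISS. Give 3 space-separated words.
Answer: MISS HIT HIT

Derivation:
vaddr=18: (0,2) not in TLB -> MISS, insert
vaddr=17: (0,2) in TLB -> HIT
vaddr=22: (0,2) in TLB -> HIT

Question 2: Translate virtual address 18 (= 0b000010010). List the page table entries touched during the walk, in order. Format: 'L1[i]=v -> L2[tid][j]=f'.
vaddr = 18 = 0b000010010
Split: l1_idx=0, l2_idx=2, offset=2

Answer: L1[0]=1 -> L2[1][2]=17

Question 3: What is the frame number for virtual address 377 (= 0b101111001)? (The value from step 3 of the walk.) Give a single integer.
vaddr = 377: l1_idx=5, l2_idx=7
L1[5] = 0; L2[0][7] = 96

Answer: 96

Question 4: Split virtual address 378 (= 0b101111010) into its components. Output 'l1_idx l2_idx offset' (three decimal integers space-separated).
Answer: 5 7 2

Derivation:
vaddr = 378 = 0b101111010
  top 3 bits -> l1_idx = 5
  next 3 bits -> l2_idx = 7
  bottom 3 bits -> offset = 2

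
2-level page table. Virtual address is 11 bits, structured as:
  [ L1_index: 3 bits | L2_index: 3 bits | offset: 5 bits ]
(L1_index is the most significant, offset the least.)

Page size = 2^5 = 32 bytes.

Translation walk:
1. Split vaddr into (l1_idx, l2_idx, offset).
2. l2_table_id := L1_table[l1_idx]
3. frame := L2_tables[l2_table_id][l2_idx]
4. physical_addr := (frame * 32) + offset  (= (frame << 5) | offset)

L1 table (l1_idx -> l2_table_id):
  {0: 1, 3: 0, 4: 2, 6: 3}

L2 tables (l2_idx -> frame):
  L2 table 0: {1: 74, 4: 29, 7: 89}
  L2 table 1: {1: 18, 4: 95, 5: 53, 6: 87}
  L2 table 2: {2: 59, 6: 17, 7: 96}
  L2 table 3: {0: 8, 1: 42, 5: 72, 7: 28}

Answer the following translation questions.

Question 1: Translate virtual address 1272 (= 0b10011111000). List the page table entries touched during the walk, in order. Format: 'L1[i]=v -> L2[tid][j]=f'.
Answer: L1[4]=2 -> L2[2][7]=96

Derivation:
vaddr = 1272 = 0b10011111000
Split: l1_idx=4, l2_idx=7, offset=24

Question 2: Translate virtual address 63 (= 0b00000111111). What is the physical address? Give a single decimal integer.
vaddr = 63 = 0b00000111111
Split: l1_idx=0, l2_idx=1, offset=31
L1[0] = 1
L2[1][1] = 18
paddr = 18 * 32 + 31 = 607

Answer: 607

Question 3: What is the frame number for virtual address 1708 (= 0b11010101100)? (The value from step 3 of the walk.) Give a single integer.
Answer: 72

Derivation:
vaddr = 1708: l1_idx=6, l2_idx=5
L1[6] = 3; L2[3][5] = 72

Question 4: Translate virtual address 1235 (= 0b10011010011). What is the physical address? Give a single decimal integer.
Answer: 563

Derivation:
vaddr = 1235 = 0b10011010011
Split: l1_idx=4, l2_idx=6, offset=19
L1[4] = 2
L2[2][6] = 17
paddr = 17 * 32 + 19 = 563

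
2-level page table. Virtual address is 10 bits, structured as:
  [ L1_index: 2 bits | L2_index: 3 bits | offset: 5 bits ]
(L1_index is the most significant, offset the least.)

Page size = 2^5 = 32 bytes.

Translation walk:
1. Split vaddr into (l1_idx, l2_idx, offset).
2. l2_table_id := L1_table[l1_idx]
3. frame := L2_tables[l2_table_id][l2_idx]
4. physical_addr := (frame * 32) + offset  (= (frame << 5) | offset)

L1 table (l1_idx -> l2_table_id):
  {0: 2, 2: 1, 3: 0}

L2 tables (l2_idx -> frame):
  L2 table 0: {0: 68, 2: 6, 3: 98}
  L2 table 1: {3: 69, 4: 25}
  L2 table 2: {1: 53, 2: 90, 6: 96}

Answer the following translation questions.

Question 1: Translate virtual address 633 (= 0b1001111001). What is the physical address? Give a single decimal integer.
Answer: 2233

Derivation:
vaddr = 633 = 0b1001111001
Split: l1_idx=2, l2_idx=3, offset=25
L1[2] = 1
L2[1][3] = 69
paddr = 69 * 32 + 25 = 2233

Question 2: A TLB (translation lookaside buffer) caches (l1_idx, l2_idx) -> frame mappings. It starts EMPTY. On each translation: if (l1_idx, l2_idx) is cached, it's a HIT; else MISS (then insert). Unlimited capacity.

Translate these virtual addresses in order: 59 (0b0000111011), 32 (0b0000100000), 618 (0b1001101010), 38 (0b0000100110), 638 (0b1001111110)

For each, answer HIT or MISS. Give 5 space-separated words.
Answer: MISS HIT MISS HIT HIT

Derivation:
vaddr=59: (0,1) not in TLB -> MISS, insert
vaddr=32: (0,1) in TLB -> HIT
vaddr=618: (2,3) not in TLB -> MISS, insert
vaddr=38: (0,1) in TLB -> HIT
vaddr=638: (2,3) in TLB -> HIT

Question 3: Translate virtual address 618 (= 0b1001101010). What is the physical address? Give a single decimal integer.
vaddr = 618 = 0b1001101010
Split: l1_idx=2, l2_idx=3, offset=10
L1[2] = 1
L2[1][3] = 69
paddr = 69 * 32 + 10 = 2218

Answer: 2218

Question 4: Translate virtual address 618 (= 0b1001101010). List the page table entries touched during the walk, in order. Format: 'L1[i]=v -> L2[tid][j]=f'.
Answer: L1[2]=1 -> L2[1][3]=69

Derivation:
vaddr = 618 = 0b1001101010
Split: l1_idx=2, l2_idx=3, offset=10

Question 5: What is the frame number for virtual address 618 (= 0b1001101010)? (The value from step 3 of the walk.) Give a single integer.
vaddr = 618: l1_idx=2, l2_idx=3
L1[2] = 1; L2[1][3] = 69

Answer: 69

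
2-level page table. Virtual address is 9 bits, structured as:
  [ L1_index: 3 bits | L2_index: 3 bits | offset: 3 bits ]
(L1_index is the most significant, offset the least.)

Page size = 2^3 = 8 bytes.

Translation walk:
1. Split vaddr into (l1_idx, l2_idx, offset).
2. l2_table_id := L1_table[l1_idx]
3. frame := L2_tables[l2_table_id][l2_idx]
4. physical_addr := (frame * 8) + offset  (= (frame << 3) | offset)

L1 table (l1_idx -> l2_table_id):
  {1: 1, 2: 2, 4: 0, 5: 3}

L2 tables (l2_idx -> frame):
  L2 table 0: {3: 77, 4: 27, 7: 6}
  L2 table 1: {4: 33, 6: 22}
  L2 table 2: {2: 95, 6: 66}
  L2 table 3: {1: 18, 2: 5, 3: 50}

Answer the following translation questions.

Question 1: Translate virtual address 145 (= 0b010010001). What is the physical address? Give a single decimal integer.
vaddr = 145 = 0b010010001
Split: l1_idx=2, l2_idx=2, offset=1
L1[2] = 2
L2[2][2] = 95
paddr = 95 * 8 + 1 = 761

Answer: 761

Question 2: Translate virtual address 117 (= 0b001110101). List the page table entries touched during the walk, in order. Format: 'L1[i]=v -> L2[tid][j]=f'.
vaddr = 117 = 0b001110101
Split: l1_idx=1, l2_idx=6, offset=5

Answer: L1[1]=1 -> L2[1][6]=22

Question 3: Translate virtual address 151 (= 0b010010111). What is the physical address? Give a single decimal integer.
Answer: 767

Derivation:
vaddr = 151 = 0b010010111
Split: l1_idx=2, l2_idx=2, offset=7
L1[2] = 2
L2[2][2] = 95
paddr = 95 * 8 + 7 = 767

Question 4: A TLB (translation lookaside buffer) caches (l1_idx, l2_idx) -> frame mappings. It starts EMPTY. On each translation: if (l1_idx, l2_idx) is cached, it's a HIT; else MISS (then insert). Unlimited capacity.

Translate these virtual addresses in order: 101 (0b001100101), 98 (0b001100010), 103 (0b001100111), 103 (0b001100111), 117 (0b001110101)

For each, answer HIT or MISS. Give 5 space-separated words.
Answer: MISS HIT HIT HIT MISS

Derivation:
vaddr=101: (1,4) not in TLB -> MISS, insert
vaddr=98: (1,4) in TLB -> HIT
vaddr=103: (1,4) in TLB -> HIT
vaddr=103: (1,4) in TLB -> HIT
vaddr=117: (1,6) not in TLB -> MISS, insert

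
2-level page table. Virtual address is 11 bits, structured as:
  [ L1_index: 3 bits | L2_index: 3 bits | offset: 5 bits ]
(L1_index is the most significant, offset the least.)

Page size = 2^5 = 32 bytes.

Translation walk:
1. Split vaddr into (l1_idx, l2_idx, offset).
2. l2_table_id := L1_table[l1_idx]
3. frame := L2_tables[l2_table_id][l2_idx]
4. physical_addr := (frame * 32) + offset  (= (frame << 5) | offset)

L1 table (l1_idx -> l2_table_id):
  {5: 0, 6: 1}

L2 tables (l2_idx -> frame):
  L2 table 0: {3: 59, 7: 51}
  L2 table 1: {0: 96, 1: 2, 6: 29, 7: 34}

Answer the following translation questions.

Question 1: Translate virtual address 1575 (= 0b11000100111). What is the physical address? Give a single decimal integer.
Answer: 71

Derivation:
vaddr = 1575 = 0b11000100111
Split: l1_idx=6, l2_idx=1, offset=7
L1[6] = 1
L2[1][1] = 2
paddr = 2 * 32 + 7 = 71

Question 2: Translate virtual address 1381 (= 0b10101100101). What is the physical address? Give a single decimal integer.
Answer: 1893

Derivation:
vaddr = 1381 = 0b10101100101
Split: l1_idx=5, l2_idx=3, offset=5
L1[5] = 0
L2[0][3] = 59
paddr = 59 * 32 + 5 = 1893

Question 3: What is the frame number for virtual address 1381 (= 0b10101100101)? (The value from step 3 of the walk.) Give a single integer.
vaddr = 1381: l1_idx=5, l2_idx=3
L1[5] = 0; L2[0][3] = 59

Answer: 59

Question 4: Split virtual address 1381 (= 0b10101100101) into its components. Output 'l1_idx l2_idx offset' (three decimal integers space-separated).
Answer: 5 3 5

Derivation:
vaddr = 1381 = 0b10101100101
  top 3 bits -> l1_idx = 5
  next 3 bits -> l2_idx = 3
  bottom 5 bits -> offset = 5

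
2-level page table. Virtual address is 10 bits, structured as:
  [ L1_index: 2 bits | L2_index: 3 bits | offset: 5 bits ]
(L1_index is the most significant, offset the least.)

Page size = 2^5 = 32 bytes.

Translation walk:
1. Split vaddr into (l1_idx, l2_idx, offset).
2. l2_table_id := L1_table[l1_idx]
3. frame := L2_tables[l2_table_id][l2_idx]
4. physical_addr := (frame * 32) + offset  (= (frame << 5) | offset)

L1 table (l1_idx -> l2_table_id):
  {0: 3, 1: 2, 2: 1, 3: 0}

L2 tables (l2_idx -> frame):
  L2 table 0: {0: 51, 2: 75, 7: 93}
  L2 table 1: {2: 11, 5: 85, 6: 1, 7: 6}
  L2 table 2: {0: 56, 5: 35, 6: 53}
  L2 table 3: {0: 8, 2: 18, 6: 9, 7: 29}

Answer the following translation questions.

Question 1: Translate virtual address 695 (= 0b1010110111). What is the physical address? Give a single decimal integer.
Answer: 2743

Derivation:
vaddr = 695 = 0b1010110111
Split: l1_idx=2, l2_idx=5, offset=23
L1[2] = 1
L2[1][5] = 85
paddr = 85 * 32 + 23 = 2743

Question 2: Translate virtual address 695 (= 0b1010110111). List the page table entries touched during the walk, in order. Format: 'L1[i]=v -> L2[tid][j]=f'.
Answer: L1[2]=1 -> L2[1][5]=85

Derivation:
vaddr = 695 = 0b1010110111
Split: l1_idx=2, l2_idx=5, offset=23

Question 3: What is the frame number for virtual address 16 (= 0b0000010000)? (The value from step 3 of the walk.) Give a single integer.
Answer: 8

Derivation:
vaddr = 16: l1_idx=0, l2_idx=0
L1[0] = 3; L2[3][0] = 8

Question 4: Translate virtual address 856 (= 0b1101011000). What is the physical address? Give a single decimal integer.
Answer: 2424

Derivation:
vaddr = 856 = 0b1101011000
Split: l1_idx=3, l2_idx=2, offset=24
L1[3] = 0
L2[0][2] = 75
paddr = 75 * 32 + 24 = 2424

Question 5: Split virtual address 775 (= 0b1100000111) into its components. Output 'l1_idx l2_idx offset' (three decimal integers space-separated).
Answer: 3 0 7

Derivation:
vaddr = 775 = 0b1100000111
  top 2 bits -> l1_idx = 3
  next 3 bits -> l2_idx = 0
  bottom 5 bits -> offset = 7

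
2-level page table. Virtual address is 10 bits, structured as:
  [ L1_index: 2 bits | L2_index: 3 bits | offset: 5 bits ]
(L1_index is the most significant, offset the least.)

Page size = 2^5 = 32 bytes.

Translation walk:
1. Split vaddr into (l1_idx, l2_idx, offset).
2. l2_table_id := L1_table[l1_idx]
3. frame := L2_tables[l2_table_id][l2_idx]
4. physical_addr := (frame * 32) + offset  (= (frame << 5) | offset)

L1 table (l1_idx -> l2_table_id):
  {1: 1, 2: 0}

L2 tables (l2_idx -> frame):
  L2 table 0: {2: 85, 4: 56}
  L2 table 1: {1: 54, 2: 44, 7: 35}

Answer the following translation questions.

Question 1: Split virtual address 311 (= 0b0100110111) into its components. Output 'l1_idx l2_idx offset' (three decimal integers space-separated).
vaddr = 311 = 0b0100110111
  top 2 bits -> l1_idx = 1
  next 3 bits -> l2_idx = 1
  bottom 5 bits -> offset = 23

Answer: 1 1 23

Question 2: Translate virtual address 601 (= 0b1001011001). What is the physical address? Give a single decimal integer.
Answer: 2745

Derivation:
vaddr = 601 = 0b1001011001
Split: l1_idx=2, l2_idx=2, offset=25
L1[2] = 0
L2[0][2] = 85
paddr = 85 * 32 + 25 = 2745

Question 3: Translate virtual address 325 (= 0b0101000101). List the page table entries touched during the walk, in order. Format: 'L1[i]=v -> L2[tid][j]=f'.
vaddr = 325 = 0b0101000101
Split: l1_idx=1, l2_idx=2, offset=5

Answer: L1[1]=1 -> L2[1][2]=44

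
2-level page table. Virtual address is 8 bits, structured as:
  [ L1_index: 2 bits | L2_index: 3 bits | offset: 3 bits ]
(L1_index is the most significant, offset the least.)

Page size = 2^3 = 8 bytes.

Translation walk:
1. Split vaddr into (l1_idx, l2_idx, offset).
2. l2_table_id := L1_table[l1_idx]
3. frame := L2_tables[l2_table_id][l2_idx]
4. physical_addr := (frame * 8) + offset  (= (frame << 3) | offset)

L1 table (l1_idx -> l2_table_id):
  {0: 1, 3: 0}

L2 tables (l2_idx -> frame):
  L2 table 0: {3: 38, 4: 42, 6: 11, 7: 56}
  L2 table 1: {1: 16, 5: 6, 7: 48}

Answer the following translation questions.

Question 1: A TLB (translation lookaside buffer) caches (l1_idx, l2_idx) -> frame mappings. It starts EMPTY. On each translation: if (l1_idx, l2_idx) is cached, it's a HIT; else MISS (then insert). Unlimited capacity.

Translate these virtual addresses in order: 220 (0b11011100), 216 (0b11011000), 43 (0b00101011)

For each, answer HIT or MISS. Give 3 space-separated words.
Answer: MISS HIT MISS

Derivation:
vaddr=220: (3,3) not in TLB -> MISS, insert
vaddr=216: (3,3) in TLB -> HIT
vaddr=43: (0,5) not in TLB -> MISS, insert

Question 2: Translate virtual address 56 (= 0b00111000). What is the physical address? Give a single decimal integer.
Answer: 384

Derivation:
vaddr = 56 = 0b00111000
Split: l1_idx=0, l2_idx=7, offset=0
L1[0] = 1
L2[1][7] = 48
paddr = 48 * 8 + 0 = 384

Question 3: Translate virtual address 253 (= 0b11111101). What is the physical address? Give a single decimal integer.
Answer: 453

Derivation:
vaddr = 253 = 0b11111101
Split: l1_idx=3, l2_idx=7, offset=5
L1[3] = 0
L2[0][7] = 56
paddr = 56 * 8 + 5 = 453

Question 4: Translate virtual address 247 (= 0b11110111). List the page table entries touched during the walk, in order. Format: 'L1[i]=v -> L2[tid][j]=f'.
Answer: L1[3]=0 -> L2[0][6]=11

Derivation:
vaddr = 247 = 0b11110111
Split: l1_idx=3, l2_idx=6, offset=7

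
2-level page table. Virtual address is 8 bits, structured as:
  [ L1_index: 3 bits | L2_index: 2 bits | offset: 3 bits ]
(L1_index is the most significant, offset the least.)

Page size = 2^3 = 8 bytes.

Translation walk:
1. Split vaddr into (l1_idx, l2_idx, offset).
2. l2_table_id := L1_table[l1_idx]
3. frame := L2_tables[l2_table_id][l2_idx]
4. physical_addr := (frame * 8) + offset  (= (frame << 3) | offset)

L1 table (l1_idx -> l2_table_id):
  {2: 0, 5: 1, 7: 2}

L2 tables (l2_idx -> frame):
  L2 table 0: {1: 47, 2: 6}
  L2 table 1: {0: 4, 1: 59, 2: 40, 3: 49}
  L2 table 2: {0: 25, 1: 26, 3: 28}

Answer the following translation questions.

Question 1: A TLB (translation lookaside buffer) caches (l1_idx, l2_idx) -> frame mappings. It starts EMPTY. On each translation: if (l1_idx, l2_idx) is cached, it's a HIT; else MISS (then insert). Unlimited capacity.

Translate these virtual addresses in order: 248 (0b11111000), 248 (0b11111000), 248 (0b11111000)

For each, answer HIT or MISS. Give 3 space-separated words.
Answer: MISS HIT HIT

Derivation:
vaddr=248: (7,3) not in TLB -> MISS, insert
vaddr=248: (7,3) in TLB -> HIT
vaddr=248: (7,3) in TLB -> HIT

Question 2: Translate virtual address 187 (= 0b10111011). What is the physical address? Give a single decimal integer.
Answer: 395

Derivation:
vaddr = 187 = 0b10111011
Split: l1_idx=5, l2_idx=3, offset=3
L1[5] = 1
L2[1][3] = 49
paddr = 49 * 8 + 3 = 395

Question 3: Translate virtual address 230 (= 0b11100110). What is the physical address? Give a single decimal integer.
vaddr = 230 = 0b11100110
Split: l1_idx=7, l2_idx=0, offset=6
L1[7] = 2
L2[2][0] = 25
paddr = 25 * 8 + 6 = 206

Answer: 206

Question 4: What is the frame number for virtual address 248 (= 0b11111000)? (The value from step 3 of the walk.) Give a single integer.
vaddr = 248: l1_idx=7, l2_idx=3
L1[7] = 2; L2[2][3] = 28

Answer: 28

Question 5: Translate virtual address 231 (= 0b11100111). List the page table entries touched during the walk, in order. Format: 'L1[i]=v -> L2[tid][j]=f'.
Answer: L1[7]=2 -> L2[2][0]=25

Derivation:
vaddr = 231 = 0b11100111
Split: l1_idx=7, l2_idx=0, offset=7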